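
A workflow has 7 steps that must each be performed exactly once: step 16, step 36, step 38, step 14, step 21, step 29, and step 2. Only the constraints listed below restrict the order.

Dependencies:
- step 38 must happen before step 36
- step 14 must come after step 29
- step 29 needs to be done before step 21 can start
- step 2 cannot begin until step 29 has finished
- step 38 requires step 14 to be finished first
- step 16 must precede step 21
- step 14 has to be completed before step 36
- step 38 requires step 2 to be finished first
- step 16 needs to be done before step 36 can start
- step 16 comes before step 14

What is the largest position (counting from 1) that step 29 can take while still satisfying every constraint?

2

Following every chain forward from step 29, the steps that must come later are step 36, step 38, step 14, step 21, step 2 — 5 of them.
With 5 mandatory successors out of 7 steps total, the latest slot for step 29 is 7−5 = 2, and it's reachable by doing all non-successors before step 29.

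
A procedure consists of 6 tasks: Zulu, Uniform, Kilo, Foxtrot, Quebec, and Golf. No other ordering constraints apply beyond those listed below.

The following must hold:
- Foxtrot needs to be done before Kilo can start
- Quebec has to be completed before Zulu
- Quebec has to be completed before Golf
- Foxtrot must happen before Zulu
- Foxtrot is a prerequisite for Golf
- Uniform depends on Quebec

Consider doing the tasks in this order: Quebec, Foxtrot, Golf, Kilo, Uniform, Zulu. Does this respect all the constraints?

Yes

Checking each listed constraint against this order: for instance, Quebec is in position 1 and Zulu in position 6, so that constraint holds — and the remaining constraints check out the same way.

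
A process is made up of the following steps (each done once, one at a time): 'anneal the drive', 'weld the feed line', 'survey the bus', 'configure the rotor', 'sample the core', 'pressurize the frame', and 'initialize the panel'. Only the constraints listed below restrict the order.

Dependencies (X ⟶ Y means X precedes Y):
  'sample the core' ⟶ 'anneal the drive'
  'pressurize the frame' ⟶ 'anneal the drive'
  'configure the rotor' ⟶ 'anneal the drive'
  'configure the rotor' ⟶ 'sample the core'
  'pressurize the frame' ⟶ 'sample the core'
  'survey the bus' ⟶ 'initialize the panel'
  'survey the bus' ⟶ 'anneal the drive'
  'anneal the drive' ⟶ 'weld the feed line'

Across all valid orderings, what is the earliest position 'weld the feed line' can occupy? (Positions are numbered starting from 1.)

Every step that must precede 'weld the feed line' has to come before it. Tracing all chains that end at 'weld the feed line', those steps are: 'anneal the drive', 'survey the bus', 'configure the rotor', 'sample the core', 'pressurize the frame' — 5 in total.
With 5 mandatory predecessors, the earliest 'weld the feed line' can sit is position 5+1 = 6, and placing just those 5 first achieves it.

6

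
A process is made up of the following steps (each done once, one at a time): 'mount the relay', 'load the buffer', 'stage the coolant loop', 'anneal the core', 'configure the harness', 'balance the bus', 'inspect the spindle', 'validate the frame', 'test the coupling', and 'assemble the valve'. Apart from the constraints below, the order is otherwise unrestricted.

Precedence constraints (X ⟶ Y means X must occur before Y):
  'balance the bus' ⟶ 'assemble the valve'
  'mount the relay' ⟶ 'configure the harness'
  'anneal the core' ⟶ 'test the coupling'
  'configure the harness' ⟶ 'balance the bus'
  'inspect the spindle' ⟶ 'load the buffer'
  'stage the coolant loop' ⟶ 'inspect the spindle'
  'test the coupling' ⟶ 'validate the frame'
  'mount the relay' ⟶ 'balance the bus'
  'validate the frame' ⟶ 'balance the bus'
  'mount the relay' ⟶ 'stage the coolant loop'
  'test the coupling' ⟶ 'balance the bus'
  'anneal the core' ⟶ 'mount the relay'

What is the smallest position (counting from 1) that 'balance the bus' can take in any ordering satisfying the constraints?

6

The steps that are forced before 'balance the bus', directly or transitively, are 'mount the relay', 'anneal the core', 'configure the harness', 'validate the frame', 'test the coupling'. That's 5 steps.
With 5 mandatory predecessors, the earliest 'balance the bus' can sit is position 5+1 = 6, and placing just those 5 first achieves it.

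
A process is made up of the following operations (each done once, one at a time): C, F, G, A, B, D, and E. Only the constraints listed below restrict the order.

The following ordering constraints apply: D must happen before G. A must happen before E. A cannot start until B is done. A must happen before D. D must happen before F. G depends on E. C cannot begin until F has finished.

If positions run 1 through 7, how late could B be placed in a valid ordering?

Every operation that must follow B has to come after it. Tracing all chains starting from B, those operations are: C, F, G, A, D, E — 6 in total.
With 6 mandatory successors out of 7 operations total, the latest slot for B is 7−6 = 1, and it's reachable by doing all non-successors before B.

1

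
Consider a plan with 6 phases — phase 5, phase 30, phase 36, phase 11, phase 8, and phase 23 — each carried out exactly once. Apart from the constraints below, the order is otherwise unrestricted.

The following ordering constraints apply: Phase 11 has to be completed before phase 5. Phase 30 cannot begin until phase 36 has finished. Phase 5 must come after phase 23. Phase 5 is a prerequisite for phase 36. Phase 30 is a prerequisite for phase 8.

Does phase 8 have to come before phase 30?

No

In fact the dependencies run the other way: phase 30 → phase 8.
So phase 8 does not have to come before phase 30 — it cannot.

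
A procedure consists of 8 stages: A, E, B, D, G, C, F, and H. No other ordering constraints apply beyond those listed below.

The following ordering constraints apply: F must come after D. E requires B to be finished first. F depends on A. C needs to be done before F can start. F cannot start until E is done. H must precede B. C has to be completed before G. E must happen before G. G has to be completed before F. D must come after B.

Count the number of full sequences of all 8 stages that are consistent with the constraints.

The stages with no prerequisites are A, C, H; any of them can be placed first.
Enumerating by repeatedly choosing an available stage (one whose prerequisites are all placed) gives 98 distinct complete orderings.

98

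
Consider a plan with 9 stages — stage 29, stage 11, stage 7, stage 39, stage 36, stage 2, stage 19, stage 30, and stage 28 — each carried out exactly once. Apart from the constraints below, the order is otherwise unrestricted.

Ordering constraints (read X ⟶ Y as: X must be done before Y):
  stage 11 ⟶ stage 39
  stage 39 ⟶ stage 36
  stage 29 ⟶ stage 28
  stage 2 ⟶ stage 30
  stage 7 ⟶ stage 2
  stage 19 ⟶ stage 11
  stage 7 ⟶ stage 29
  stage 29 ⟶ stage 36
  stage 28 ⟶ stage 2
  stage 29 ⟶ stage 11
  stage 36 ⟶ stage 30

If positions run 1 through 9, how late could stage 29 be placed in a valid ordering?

3

Every stage that must follow stage 29 has to come after it. Tracing all chains starting from stage 29, those stages are: stage 11, stage 39, stage 36, stage 2, stage 30, stage 28 — 6 in total.
With 6 mandatory successors out of 9 stages total, the latest slot for stage 29 is 9−6 = 3, and it's reachable by doing all non-successors before stage 29.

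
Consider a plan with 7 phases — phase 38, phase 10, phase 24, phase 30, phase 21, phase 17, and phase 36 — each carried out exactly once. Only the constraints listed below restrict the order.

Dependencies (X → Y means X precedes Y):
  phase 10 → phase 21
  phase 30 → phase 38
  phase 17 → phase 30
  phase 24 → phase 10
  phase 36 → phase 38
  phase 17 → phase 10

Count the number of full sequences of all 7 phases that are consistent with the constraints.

82

3 phases have no prerequisites (phase 24, phase 17, phase 36), so any of them could come first.
Counting all ways to extend the partial order to a total order gives 82.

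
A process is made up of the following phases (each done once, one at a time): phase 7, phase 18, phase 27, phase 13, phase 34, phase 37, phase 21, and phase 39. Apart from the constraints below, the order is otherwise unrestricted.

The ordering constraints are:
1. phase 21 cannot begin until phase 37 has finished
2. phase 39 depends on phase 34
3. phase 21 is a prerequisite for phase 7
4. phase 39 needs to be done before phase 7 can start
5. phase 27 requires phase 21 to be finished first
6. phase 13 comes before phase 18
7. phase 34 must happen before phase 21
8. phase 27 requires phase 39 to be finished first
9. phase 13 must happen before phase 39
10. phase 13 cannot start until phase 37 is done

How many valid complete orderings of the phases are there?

2 phases have no prerequisites (phase 34, phase 37), so any of them could come first.
Systematically extending each partial ordering one phase at a time and counting, there are 80 complete orderings.

80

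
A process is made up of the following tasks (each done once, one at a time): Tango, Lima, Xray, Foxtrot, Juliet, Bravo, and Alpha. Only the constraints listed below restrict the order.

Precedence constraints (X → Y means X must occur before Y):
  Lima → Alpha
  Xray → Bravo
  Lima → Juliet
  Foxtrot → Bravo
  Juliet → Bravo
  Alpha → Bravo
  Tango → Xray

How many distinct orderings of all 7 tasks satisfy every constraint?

120

3 tasks have no prerequisites (Tango, Lima, Foxtrot), so any of them could come first.
Counting all ways to extend the partial order to a total order gives 120.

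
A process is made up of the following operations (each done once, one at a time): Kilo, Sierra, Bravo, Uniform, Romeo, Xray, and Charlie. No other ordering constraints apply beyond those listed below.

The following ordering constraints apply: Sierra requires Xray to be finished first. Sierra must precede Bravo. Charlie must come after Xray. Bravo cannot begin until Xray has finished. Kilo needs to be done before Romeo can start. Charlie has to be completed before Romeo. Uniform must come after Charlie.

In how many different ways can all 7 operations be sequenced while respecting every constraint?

The operations with no prerequisites are Kilo, Xray; any of them can be placed first.
Systematically extending each partial ordering one operation at a time and counting, there are 95 complete orderings.

95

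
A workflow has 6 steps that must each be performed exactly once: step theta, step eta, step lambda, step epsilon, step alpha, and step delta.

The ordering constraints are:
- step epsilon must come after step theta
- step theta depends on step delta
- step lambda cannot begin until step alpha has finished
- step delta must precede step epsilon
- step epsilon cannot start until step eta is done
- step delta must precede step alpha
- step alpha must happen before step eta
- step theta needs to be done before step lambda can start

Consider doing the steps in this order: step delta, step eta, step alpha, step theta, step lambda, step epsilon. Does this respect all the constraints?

In the proposed order, step eta appears before step alpha.
But one of the constraints requires step alpha before step eta, so this ordering violates it.

No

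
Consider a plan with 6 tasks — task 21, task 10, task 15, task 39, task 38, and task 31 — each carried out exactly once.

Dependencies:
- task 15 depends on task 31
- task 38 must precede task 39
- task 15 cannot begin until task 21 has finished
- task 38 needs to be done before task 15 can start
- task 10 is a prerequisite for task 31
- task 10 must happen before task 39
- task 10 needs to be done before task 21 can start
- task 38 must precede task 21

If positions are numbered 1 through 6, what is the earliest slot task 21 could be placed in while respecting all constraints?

The tasks that are forced before task 21, directly or transitively, are task 10, task 38. That's 2 tasks.
So at minimum 2 tasks come before task 21, putting task 21 no earlier than position 3. That position is achievable by scheduling exactly those predecessors first.

3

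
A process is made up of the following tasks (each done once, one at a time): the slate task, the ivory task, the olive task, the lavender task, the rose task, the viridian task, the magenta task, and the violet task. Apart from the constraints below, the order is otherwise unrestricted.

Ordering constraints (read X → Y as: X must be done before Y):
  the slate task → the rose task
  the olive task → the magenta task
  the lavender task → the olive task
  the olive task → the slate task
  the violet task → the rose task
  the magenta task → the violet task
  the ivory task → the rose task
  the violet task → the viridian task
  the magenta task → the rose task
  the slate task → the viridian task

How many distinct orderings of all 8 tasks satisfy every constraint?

The tasks with no prerequisites are the ivory task, the lavender task; any of them can be placed first.
Enumerating by repeatedly choosing an available task (one whose prerequisites are all placed) gives 39 distinct complete orderings.

39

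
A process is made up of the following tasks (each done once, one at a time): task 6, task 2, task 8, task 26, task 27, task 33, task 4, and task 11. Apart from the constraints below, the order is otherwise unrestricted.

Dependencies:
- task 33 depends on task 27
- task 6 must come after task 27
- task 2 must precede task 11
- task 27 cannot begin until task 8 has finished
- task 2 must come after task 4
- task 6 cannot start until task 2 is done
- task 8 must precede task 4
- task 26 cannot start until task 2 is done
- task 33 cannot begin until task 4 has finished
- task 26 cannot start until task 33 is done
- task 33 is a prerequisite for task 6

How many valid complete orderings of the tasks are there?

38

Task 8 is the only task with nothing required before it, so every ordering starts there.
Systematically extending each partial ordering one task at a time and counting, there are 38 complete orderings.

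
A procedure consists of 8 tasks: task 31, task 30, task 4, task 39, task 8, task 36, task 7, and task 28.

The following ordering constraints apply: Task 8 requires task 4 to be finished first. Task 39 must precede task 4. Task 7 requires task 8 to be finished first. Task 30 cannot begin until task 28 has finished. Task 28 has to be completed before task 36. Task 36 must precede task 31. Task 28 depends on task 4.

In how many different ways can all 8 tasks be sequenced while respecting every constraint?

45

Task 39 is the only task with nothing required before it, so every ordering starts there.
Counting all ways to extend the partial order to a total order gives 45.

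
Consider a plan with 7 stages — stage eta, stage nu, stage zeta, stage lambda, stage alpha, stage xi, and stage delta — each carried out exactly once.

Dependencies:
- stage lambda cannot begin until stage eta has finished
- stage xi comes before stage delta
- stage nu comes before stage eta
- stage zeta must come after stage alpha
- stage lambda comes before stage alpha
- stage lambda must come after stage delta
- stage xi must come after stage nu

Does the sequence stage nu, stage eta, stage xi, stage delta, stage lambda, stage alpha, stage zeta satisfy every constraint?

Yes

Checking each listed constraint against this order: for instance, stage eta is in position 2 and stage lambda in position 5, so that constraint holds — and the remaining constraints check out the same way.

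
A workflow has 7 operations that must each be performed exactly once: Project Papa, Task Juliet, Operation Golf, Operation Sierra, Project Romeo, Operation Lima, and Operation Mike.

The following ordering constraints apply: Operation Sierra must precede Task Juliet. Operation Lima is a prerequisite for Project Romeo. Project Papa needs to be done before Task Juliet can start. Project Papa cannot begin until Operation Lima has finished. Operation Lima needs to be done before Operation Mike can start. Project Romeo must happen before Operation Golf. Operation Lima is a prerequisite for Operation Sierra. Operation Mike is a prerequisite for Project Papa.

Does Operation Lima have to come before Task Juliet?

Yes

Following the dependencies: Operation Lima → Project Papa → Task Juliet.
So Operation Lima must precede Task Juliet in any valid ordering.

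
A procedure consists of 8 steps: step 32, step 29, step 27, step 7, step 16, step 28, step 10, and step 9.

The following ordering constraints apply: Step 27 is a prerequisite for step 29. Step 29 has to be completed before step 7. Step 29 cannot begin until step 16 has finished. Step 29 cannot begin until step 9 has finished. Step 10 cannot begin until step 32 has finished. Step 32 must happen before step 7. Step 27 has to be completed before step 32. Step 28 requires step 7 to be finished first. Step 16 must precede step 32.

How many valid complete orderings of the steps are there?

52

3 steps have no prerequisites (step 27, step 16, step 9), so any of them could come first.
Counting all ways to extend the partial order to a total order gives 52.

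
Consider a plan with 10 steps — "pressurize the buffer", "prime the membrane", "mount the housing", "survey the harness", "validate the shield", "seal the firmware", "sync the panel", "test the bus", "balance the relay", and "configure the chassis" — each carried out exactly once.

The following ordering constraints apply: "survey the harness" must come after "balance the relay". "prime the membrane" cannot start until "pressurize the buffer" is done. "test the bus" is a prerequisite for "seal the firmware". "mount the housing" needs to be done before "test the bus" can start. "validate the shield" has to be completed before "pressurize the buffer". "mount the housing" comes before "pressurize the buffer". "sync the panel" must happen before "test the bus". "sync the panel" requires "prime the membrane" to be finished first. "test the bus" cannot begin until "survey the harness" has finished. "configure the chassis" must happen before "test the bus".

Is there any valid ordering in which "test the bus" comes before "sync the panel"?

There is a dependency chain "sync the panel" → "test the bus", so "test the bus" always comes after "sync the panel".
So no valid ordering can have "test the bus" before "sync the panel".

No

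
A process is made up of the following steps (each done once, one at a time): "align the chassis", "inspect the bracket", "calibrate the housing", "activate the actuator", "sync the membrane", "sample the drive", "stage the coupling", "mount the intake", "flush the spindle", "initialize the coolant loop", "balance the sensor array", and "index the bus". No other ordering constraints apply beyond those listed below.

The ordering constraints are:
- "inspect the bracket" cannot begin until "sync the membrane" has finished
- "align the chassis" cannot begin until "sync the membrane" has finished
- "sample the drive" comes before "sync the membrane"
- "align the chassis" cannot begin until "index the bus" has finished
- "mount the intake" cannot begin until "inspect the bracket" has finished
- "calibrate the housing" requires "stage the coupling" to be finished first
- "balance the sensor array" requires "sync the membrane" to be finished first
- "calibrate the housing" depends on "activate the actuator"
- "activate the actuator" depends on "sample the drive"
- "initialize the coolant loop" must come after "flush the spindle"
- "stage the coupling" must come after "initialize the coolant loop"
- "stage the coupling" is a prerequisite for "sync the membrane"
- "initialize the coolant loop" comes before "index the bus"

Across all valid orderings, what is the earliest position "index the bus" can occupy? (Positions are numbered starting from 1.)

3

Every step that must precede "index the bus" has to come before it. Tracing all chains that end at "index the bus", those steps are: "flush the spindle", "initialize the coolant loop" — 2 in total.
With 2 mandatory predecessors, the earliest "index the bus" can sit is position 2+1 = 3, and placing just those 2 first achieves it.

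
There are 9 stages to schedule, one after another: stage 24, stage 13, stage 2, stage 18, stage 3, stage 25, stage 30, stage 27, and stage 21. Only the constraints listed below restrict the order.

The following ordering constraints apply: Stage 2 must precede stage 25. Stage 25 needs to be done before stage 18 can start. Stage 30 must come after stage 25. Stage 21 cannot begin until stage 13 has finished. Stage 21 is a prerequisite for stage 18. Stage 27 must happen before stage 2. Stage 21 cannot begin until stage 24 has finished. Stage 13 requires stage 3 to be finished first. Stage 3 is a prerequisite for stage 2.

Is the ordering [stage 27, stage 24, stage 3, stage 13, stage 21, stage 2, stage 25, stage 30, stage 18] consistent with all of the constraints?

Going through the constraints one by one, each required predecessor appears earlier in the sequence than its dependent — e.g. stage 27 (position 1) is before stage 2 (position 6), as required.

Yes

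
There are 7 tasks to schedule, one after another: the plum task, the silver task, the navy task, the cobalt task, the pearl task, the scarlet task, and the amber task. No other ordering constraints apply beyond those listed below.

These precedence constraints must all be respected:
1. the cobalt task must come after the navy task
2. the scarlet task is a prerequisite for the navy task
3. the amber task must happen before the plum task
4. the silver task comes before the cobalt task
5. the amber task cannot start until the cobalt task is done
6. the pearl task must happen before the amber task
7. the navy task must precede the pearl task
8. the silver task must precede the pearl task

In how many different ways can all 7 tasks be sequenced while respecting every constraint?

The tasks with no prerequisites are the silver task, the scarlet task; any of them can be placed first.
Systematically extending each partial ordering one task at a time and counting, there are 6 complete orderings.

6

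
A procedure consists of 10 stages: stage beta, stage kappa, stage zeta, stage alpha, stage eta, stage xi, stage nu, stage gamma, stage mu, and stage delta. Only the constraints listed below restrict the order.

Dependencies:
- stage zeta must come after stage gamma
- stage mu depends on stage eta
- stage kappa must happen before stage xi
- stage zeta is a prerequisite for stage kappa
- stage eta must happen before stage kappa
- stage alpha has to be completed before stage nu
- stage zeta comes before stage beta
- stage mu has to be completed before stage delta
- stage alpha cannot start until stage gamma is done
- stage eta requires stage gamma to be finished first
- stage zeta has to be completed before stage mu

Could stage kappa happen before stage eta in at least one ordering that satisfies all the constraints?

Following stage eta → stage kappa, stage eta must precede stage kappa in every valid ordering.
Hence stage kappa can never be scheduled before stage eta.

No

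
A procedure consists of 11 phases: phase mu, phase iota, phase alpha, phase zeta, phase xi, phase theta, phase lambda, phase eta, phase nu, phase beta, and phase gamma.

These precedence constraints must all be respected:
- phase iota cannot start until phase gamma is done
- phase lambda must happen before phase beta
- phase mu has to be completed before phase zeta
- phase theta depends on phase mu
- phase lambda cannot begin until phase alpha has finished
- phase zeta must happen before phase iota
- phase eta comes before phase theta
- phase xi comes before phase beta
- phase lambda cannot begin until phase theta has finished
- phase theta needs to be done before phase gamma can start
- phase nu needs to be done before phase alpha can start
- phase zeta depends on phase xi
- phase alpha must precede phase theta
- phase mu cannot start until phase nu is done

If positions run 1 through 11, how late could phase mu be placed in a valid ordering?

Following every chain forward from phase mu, the phases that must come later are phase iota, phase zeta, phase theta, phase lambda, phase beta, phase gamma — 6 of them.
So at least 6 phases follow phase mu, putting phase mu no later than position 5. That position is achievable by scheduling everything else first.

5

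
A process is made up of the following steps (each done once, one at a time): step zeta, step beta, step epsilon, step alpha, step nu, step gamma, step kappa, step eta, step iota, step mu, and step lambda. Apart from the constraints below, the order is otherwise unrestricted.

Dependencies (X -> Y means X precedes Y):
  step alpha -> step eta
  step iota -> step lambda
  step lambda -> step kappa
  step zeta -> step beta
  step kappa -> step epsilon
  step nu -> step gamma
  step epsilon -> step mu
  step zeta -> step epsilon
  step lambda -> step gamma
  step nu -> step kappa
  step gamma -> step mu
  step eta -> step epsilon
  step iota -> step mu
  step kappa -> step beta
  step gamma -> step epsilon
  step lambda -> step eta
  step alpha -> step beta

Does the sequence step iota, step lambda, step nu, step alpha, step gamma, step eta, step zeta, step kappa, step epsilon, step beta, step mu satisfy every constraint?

Checking each listed constraint against this order: for instance, step iota is in position 1 and step mu in position 11, so that constraint holds — and the remaining constraints check out the same way.

Yes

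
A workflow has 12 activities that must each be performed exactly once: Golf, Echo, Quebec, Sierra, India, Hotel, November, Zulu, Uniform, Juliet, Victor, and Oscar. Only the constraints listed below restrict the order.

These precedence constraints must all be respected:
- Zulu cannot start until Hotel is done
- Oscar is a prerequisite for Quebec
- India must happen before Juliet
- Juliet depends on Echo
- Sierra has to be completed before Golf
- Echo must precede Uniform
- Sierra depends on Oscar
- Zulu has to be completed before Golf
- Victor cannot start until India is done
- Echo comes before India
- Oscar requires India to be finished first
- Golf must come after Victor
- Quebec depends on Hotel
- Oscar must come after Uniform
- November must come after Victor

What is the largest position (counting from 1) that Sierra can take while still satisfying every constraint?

11

Following the constraints forward from Sierra, its only required successor is Golf.
So at least 1 activity follows Sierra, putting Sierra no later than position 11. That position is achievable by scheduling everything else first.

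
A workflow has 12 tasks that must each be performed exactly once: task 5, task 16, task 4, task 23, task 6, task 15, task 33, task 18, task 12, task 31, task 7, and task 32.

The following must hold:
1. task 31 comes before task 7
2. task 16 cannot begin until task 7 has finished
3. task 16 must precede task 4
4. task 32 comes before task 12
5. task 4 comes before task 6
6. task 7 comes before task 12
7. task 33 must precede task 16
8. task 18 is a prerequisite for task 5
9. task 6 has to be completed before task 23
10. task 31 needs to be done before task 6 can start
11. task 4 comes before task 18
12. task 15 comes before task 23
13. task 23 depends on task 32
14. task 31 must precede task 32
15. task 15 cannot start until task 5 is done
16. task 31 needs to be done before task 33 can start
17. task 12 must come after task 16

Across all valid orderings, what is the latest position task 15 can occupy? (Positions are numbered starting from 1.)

11

Following the constraints forward from task 15, its only required successor is task 23.
With 1 mandatory successor out of 12 tasks total, the latest slot for task 15 is 12−1 = 11, and it's reachable by doing all non-successors before task 15.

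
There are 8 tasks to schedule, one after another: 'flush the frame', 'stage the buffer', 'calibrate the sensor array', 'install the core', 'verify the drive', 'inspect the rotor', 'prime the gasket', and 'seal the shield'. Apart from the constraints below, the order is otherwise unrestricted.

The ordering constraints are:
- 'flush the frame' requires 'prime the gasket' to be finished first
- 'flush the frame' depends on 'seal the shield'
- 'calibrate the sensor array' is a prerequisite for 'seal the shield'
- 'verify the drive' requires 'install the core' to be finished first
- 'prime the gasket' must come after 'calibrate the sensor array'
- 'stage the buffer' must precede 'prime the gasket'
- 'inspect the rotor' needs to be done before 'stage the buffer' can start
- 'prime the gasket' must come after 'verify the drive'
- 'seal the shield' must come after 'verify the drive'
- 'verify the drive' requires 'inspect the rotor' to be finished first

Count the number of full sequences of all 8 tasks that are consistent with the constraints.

3 tasks have no prerequisites ('calibrate the sensor array', 'install the core', 'inspect the rotor'), so any of them could come first.
Enumerating by repeatedly choosing an available task (one whose prerequisites are all placed) gives 58 distinct complete orderings.

58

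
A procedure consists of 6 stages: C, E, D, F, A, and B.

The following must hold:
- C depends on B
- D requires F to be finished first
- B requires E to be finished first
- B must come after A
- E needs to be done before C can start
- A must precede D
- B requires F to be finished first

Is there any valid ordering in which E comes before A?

Yes

Nothing in the constraints forces A before E — there is no chain from A to E.
So a valid ordering placing E earlier than A exists.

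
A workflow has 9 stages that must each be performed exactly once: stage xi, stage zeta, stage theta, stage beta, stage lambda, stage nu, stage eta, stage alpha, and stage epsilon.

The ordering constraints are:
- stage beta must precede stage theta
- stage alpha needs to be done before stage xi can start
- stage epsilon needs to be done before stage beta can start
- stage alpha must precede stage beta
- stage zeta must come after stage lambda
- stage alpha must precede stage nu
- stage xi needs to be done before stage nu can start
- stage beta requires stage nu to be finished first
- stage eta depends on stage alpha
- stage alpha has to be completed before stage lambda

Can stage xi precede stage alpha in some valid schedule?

No

Following stage alpha → stage xi, stage alpha must precede stage xi in every valid ordering.
So no valid ordering can have stage xi before stage alpha.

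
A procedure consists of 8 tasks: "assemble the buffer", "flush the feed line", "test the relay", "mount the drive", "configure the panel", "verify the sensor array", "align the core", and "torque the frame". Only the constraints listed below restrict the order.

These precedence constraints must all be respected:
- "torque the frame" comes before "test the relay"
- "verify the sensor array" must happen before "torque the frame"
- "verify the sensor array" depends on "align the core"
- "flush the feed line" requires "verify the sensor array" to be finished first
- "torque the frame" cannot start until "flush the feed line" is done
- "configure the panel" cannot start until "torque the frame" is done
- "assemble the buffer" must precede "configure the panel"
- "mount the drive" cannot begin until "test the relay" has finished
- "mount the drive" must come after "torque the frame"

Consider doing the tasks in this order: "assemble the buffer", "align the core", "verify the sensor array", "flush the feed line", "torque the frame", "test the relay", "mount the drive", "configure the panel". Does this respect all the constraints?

Checking each listed constraint against this order: for instance, "assemble the buffer" is in position 1 and "configure the panel" in position 8, so that constraint holds — and the remaining constraints check out the same way.

Yes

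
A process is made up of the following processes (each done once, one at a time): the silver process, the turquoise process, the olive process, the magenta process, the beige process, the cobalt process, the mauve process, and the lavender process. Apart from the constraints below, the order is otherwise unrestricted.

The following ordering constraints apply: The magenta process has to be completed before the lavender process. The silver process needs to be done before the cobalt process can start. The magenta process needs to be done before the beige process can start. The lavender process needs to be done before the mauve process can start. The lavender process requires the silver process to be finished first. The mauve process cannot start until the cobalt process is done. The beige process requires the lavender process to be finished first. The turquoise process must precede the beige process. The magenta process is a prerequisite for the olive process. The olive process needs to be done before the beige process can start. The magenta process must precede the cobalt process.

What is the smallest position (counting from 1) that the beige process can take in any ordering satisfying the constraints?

6

Working backwards through the constraints from the beige process, its full set of required predecessors is the silver process, the turquoise process, the olive process, the magenta process, the lavender process — 5 of them.
With 5 mandatory predecessors, the earliest the beige process can sit is position 5+1 = 6, and placing just those 5 first achieves it.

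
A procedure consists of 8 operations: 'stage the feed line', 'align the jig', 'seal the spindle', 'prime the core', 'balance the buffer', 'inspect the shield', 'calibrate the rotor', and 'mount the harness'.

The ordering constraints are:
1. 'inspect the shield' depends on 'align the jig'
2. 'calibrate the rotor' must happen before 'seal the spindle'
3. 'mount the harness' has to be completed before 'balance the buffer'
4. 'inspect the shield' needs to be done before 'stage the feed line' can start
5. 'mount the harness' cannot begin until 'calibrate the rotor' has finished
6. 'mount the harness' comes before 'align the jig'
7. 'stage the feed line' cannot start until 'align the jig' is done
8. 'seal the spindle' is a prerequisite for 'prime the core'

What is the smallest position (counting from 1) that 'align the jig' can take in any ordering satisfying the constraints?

3

Every operation that must precede 'align the jig' has to come before it. Tracing all chains that end at 'align the jig', those operations are: 'calibrate the rotor', 'mount the harness' — 2 in total.
So at minimum 2 operations come before 'align the jig', putting 'align the jig' no earlier than position 3. That position is achievable by scheduling exactly those predecessors first.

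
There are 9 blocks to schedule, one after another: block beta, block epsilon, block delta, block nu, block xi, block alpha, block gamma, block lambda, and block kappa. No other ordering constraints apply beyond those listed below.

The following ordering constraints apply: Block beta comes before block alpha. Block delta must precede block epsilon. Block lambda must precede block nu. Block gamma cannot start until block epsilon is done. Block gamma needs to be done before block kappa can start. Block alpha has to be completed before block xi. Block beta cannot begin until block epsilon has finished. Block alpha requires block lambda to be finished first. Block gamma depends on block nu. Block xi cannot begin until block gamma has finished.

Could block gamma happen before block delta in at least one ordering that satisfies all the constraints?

No

The constraints give a chain block delta → block epsilon → block gamma, which forces block delta before block gamma.
Hence block gamma can never be scheduled before block delta.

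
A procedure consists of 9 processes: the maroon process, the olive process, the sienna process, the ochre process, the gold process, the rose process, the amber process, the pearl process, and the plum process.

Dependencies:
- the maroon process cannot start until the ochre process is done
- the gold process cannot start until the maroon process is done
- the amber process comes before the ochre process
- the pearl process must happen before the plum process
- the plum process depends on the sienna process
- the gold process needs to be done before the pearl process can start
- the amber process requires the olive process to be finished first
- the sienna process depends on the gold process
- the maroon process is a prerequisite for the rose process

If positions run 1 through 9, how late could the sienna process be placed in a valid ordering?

The only process forced after the sienna process (directly or by a chain) is the plum process.
With 1 mandatory successor out of 9 processes total, the latest slot for the sienna process is 9−1 = 8, and it's reachable by doing all non-successors before the sienna process.

8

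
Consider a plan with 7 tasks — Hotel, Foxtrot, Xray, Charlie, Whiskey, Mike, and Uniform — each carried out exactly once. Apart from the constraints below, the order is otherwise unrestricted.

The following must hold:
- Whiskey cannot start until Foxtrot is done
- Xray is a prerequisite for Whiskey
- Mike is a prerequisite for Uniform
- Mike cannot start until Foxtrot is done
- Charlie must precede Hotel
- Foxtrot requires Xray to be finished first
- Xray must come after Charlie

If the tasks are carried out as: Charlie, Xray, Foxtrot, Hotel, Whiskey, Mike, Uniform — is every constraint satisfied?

Every stated constraint is respected: Charlie sits at position 1, ahead of Hotel at position 4, and each of the other listed pairs likewise has the predecessor earlier in the sequence.

Yes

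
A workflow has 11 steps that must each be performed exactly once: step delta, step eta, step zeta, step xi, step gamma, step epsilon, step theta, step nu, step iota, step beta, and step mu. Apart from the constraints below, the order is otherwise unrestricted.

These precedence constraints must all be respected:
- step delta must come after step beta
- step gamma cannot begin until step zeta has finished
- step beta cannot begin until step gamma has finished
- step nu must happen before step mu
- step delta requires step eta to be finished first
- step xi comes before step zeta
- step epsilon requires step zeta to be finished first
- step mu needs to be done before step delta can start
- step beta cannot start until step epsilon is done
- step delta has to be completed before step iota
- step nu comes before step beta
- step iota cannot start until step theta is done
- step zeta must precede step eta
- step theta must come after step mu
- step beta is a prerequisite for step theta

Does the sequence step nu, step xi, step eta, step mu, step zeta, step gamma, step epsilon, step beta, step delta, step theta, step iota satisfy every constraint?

In the proposed order, step eta appears before step zeta.
Since step zeta is required before step eta, the ordering is invalid.

No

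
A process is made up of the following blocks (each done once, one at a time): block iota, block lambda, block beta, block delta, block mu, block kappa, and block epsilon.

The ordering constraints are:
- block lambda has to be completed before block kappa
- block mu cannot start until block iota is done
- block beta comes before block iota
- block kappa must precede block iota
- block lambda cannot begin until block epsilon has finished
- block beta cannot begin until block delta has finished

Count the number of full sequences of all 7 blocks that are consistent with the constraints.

10

The blocks with no prerequisites are block delta, block epsilon; any of them can be placed first.
Enumerating by repeatedly choosing an available block (one whose prerequisites are all placed) gives 10 distinct complete orderings.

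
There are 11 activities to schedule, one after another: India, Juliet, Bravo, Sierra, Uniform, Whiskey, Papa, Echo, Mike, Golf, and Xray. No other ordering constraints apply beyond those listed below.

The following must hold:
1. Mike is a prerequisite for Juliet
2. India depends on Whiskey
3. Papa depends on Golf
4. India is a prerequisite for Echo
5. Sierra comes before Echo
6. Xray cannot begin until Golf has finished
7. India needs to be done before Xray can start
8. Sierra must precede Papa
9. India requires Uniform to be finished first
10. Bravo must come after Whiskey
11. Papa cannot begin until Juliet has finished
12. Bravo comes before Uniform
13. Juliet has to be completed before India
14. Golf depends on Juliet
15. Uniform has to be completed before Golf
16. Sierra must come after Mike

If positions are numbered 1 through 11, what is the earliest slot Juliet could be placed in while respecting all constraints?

2

Working backwards through the constraints from Juliet, its only required predecessor is Mike.
With 1 mandatory predecessor, the earliest Juliet can sit is position 1+1 = 2, and placing just that one first achieves it.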